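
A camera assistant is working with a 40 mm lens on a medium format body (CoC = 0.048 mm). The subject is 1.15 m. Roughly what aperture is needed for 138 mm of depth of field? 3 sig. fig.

f/1.80

Write h = H − f = f²/(N·c). The thin-lens limits are Dn = s·h/(h + (s−f)) and Df = s·h/(h − (s−f)), so DoF = Df − Dn = 2·s·(s−f)·h / (h² − (s−f)²).
That is a quadratic in h: DoF·h² − 2·s·(s−f)·h − DoF·(s−f)² = 0 ⇒ h = (s−f)·(s + √(s² + DoF²)) / DoF = 1110 × (1150 + √(1150² + 138²)) / 138 = 1110 × (1150 + 1158.25) / 138 ≈ 18566 mm.
Then N = f²/(c·h) = 40² / (0.048 × 18566) = 1600 / 891.19 ≈ 1.80.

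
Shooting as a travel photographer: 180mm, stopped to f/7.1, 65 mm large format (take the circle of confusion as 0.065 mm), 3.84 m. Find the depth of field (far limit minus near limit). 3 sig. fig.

401 mm

Hyperfocal distance H = f²/(N·c) + f = 180²/(7.1 × 0.065) + 180 = 32400/0.4615 + 180 ≈ 70385.9 mm ≈ 70.39 m.
Near limit Dn = s·(H − f)/(H + s − 2f) = 3840 × (70385.9 − 180) / (70385.9 + 3840 − 2 × 180) = 3840 × 70205.9 / 73865.9 ≈ 3649.73 mm.
Far limit Df = s·(H − f)/(H − s) = 3840 × (70385.9 − 180) / (70385.9 − 3840) = 3840 × 70205.9 / 66545.9 ≈ 4051.20 mm.
Depth of field = Df − Dn = 4051.20 − 3649.73 ≈ 401.47 mm.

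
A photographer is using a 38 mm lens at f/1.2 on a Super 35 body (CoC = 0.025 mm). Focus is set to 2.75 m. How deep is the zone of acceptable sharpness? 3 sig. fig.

311 mm

Hyperfocal distance H = f²/(N·c) + f = 38²/(1.2 × 0.025) + 38 = 1444/0.03 + 38 ≈ 48171.3 mm ≈ 48.17 m.
Near limit Dn = s·(H − f)/(H + s − 2f) = 2750 × (48171.3 − 38) / (48171.3 + 2750 − 2 × 38) = 2750 × 48133.3 / 50845.3 ≈ 2603.32 mm.
Far limit Df = s·(H − f)/(H − s) = 2750 × (48171.3 − 38) / (48171.3 − 2750) = 2750 × 48133.3 / 45421.3 ≈ 2914.20 mm.
Depth of field = Df − Dn = 2914.20 − 2603.32 ≈ 310.88 mm.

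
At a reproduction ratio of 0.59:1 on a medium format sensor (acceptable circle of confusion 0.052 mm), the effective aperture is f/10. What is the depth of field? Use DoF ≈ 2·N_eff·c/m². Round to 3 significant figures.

2.99 mm

At magnification m, DoF ≈ 2·N_eff·c/m² = 2 × 10 × 0.052 / 0.59² = 1.04 / 0.3481 ≈ 2.99 mm.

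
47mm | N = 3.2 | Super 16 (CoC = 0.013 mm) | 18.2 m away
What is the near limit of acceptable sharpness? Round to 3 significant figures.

13.6 m

Hyperfocal distance H = f²/(N·c) + f = 47²/(3.2 × 0.013) + 47 = 2209/0.0416 + 47 ≈ 53148.0 mm ≈ 53.15 m.
Near limit Dn = s·(H − f)/(H + s − 2f) = 18200 × (53148.0 − 47) / (53148.0 + 18200 − 2 × 47) = 18200 × 53101.0 / 71254.0 ≈ 13563 mm ≈ 13.6 m.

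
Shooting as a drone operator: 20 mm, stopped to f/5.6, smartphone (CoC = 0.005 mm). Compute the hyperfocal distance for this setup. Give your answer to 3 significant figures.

14.3 m

Hyperfocal distance H = f²/(N·c) + f = 20²/(5.6 × 0.005) + 20 = 400/0.028 + 20 ≈ 14305.7 mm ≈ 14.3 m.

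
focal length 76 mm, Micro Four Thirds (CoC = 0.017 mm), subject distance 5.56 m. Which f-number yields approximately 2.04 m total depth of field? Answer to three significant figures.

Write h = H − f = f²/(N·c). The thin-lens limits are Dn = s·h/(h + (s−f)) and Df = s·h/(h − (s−f)), so DoF = Df − Dn = 2·s·(s−f)·h / (h² − (s−f)²).
That is a quadratic in h: DoF·h² − 2·s·(s−f)·h − DoF·(s−f)² = 0 ⇒ h = (s−f)·(s + √(s² + DoF²)) / DoF = 5484 × (5560 + √(5560² + 2040²)) / 2040 = 5484 × (5560 + 5922.43) / 2040 ≈ 30867 mm.
Then N = f²/(c·h) = 76² / (0.017 × 30867) = 5776 / 524.75 ≈ 11.

f/11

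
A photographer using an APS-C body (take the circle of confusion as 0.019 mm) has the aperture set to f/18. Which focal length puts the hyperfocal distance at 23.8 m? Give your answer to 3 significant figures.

From H = f²/(N·c) + f, with f ≪ H: f ≈ √(H·N·c) = √(23800 × 18 × 0.019) = √8139.6 ≈ 90.22 mm.
Exact: f² + N·c·f − N·c·H = 0 ⇒ f = (−N·c + √((N·c)² + 4·N·c·H))/2 = (−0.342 + √32559)/2 ≈ 90.049 mm ≈ 90.0 mm.

90.0 mm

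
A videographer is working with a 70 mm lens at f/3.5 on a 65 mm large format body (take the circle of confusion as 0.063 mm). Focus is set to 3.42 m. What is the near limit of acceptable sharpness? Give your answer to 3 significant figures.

Hyperfocal distance H = f²/(N·c) + f = 70²/(3.5 × 0.063) + 70 = 4900/0.2205 + 70 ≈ 22292.2 mm ≈ 22.29 m.
Near limit Dn = s·(H − f)/(H + s − 2f) = 3420 × (22292.2 − 70) / (22292.2 + 3420 − 2 × 70) = 3420 × 22222.2 / 25572.2 ≈ 2972.0 mm ≈ 2.97 m.

2.97 m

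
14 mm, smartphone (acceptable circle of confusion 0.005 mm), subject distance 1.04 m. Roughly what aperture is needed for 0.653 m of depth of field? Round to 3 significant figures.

f/11

Write h = H − f = f²/(N·c). The thin-lens limits are Dn = s·h/(h + (s−f)) and Df = s·h/(h − (s−f)), so DoF = Df − Dn = 2·s·(s−f)·h / (h² − (s−f)²).
That is a quadratic in h: DoF·h² − 2·s·(s−f)·h − DoF·(s−f)² = 0 ⇒ h = (s−f)·(s + √(s² + DoF²)) / DoF = 1026 × (1040 + √(1040² + 653²)) / 653 = 1026 × (1040 + 1228.01) / 653 ≈ 3563.5 mm.
Then N = f²/(c·h) = 14² / (0.005 × 3563.5) = 196 / 17.818 ≈ 11.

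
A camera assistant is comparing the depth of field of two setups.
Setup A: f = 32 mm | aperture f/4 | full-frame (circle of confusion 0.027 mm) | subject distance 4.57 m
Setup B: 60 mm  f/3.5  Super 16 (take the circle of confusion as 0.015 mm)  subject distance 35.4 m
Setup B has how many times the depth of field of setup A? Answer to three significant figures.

Setup A: H = 32²/(4×0.027) + 32 ≈ 9513.5 mm; DoF = Df − Dn = 8765.2 − 3090.7 ≈ 5674.5 mm.
Setup B: H = 60²/(3.5×0.015) + 60 ≈ 68631.4 mm; DoF = Df − Dn = 73046 − 23361 ≈ 49685 mm.
Ratio = 49685 / 5674.5 ≈ 8.76.

8.76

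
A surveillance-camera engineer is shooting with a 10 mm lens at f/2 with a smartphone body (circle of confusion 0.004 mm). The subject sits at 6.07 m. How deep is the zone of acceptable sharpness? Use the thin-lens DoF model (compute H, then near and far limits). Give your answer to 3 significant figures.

Hyperfocal distance H = f²/(N·c) + f = 10²/(2 × 0.004) + 10 = 100/0.008 + 10 ≈ 12510.0 mm ≈ 12.51 m.
Near limit Dn = s·(H − f)/(H + s − 2f) = 6070 × (12510.0 − 10) / (12510.0 + 6070 − 2 × 10) = 6070 × 12500.0 / 18560.0 ≈ 4088.1 mm.
Far limit Df = s·(H − f)/(H − s) = 6070 × (12510.0 − 10) / (12510.0 − 6070) = 6070 × 12500.0 / 6440.0 ≈ 11781.8 mm.
Depth of field = Df − Dn = 11781.8 − 4088.1 ≈ 7693.7 mm ≈ 7.69 m.

7.69 m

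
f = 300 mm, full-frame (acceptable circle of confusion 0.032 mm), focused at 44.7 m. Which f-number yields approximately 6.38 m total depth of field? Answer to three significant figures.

f/4.50

Write h = H − f = f²/(N·c). The thin-lens limits are Dn = s·h/(h + (s−f)) and Df = s·h/(h − (s−f)), so DoF = Df − Dn = 2·s·(s−f)·h / (h² − (s−f)²).
That is a quadratic in h: DoF·h² − 2·s·(s−f)·h − DoF·(s−f)² = 0 ⇒ h = (s−f)·(s + √(s² + DoF²)) / DoF = 44400 × (44700 + √(44700² + 6380²)) / 6380 = 44400 × (44700 + 45153.0) / 6380 ≈ 625309 mm.
Then N = f²/(c·h) = 300² / (0.032 × 625309) = 90000 / 20010 ≈ 4.50.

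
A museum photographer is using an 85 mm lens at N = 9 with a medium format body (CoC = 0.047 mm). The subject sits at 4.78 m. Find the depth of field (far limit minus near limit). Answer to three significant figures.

Hyperfocal distance H = f²/(N·c) + f = 85²/(9 × 0.047) + 85 = 7225/0.423 + 85 ≈ 17165.4 mm ≈ 17.17 m.
Near limit Dn = s·(H − f)/(H + s − 2f) = 4780 × (17165.4 − 85) / (17165.4 + 4780 − 2 × 85) = 4780 × 17080.4 / 21775.4 ≈ 3749.4 mm.
Far limit Df = s·(H − f)/(H − s) = 4780 × (17165.4 − 85) / (17165.4 − 4780) = 4780 × 17080.4 / 12385.4 ≈ 6592.0 mm.
Depth of field = Df − Dn = 6592.0 − 3749.4 ≈ 2842.6 mm ≈ 2.84 m.

2.84 m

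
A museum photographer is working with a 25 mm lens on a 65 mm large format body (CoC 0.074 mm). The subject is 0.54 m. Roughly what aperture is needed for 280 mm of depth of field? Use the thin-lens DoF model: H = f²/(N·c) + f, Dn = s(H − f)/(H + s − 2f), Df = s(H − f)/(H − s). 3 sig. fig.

Write h = H − f = f²/(N·c). The thin-lens limits are Dn = s·h/(h + (s−f)) and Df = s·h/(h − (s−f)), so DoF = Df − Dn = 2·s·(s−f)·h / (h² − (s−f)²).
That is a quadratic in h: DoF·h² − 2·s·(s−f)·h − DoF·(s−f)² = 0 ⇒ h = (s−f)·(s + √(s² + DoF²)) / DoF = 515 × (540 + √(540² + 280²)) / 280 = 515 × (540 + 608.276) / 280 ≈ 2112.0 mm.
Then N = f²/(c·h) = 25² / (0.074 × 2112.0) = 625 / 156.29 ≈ 4.

f/4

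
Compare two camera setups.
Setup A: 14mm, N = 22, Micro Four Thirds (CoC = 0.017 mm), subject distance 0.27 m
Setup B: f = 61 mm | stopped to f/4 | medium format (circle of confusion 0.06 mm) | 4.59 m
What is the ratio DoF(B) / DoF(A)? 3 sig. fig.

8.46

Setup A: H = 14²/(22×0.017) + 14 ≈ 538.1 mm; DoF = Df − Dn = 527.85 − 181.39 ≈ 346.46 mm.
Setup B: H = 61²/(4×0.06) + 61 ≈ 15565.2 mm; DoF = Df − Dn = 6484.1 − 3552.3 ≈ 2931.8 mm.
Ratio = 2931.8 / 346.46 ≈ 8.46.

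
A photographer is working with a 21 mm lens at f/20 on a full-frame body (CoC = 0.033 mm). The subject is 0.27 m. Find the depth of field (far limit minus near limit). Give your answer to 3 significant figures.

Hyperfocal distance H = f²/(N·c) + f = 21²/(20 × 0.033) + 21 = 441/0.66 + 21 ≈ 689.2 mm ≈ 0.689 m.
Near limit Dn = s·(H − f)/(H + s − 2f) = 270 × (689.2 − 21) / (689.2 + 270 − 2 × 21) = 270 × 668.2 / 917.2 ≈ 196.70 mm.
Far limit Df = s·(H − f)/(H − s) = 270 × (689.2 − 21) / (689.2 − 270) = 270 × 668.2 / 419.2 ≈ 430.38 mm.
Depth of field = Df − Dn = 430.38 − 196.70 ≈ 233.68 mm.

234 mm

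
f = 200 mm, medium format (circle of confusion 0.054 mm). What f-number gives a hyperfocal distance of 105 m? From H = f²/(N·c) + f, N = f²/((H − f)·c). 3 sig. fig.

f/7.07

Rearrange H = f²/(N·c) + f for N: N = f² / ((H − f)·c).
N = 200² / ((105000 − 200) × 0.054) = 40000 / 5659 ≈ 7.07.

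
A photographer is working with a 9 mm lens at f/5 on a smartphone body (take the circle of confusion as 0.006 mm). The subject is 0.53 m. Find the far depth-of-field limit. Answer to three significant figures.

Hyperfocal distance H = f²/(N·c) + f = 9²/(5 × 0.006) + 9 = 81/0.03 + 9 ≈ 2709.0 mm ≈ 2.709 m.
Far limit Df = s·(H − f)/(H − s) = 530 × (2709.0 − 9) / (2709.0 − 530) = 530 × 2700.0 / 2179.0 ≈ 656.72 mm ≈ 0.657 m.

0.657 m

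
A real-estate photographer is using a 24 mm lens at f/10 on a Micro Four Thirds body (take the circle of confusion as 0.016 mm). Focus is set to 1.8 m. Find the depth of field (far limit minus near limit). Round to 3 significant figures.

2.35 m

Hyperfocal distance H = f²/(N·c) + f = 24²/(10 × 0.016) + 24 = 576/0.16 + 24 ≈ 3624.0 mm ≈ 3.624 m.
Near limit Dn = s·(H − f)/(H + s − 2f) = 1800 × (3624.0 − 24) / (3624.0 + 1800 − 2 × 24) = 1800 × 3600.0 / 5376.0 ≈ 1205.4 mm.
Far limit Df = s·(H − f)/(H − s) = 1800 × (3624.0 − 24) / (3624.0 − 1800) = 1800 × 3600.0 / 1824.0 ≈ 3552.6 mm.
Depth of field = Df − Dn = 3552.6 − 1205.4 ≈ 2347.2 mm ≈ 2.35 m.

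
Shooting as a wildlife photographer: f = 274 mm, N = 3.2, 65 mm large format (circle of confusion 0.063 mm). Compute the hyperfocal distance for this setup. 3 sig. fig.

373 m

Hyperfocal distance H = f²/(N·c) + f = 274²/(3.2 × 0.063) + 274 = 75076/0.2016 + 274 ≈ 372674.8 mm ≈ 373 m.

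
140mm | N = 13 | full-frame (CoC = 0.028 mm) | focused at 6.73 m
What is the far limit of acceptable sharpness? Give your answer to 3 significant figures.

7.67 m

Hyperfocal distance H = f²/(N·c) + f = 140²/(13 × 0.028) + 140 = 19600/0.364 + 140 ≈ 53986.2 mm ≈ 53.99 m.
Far limit Df = s·(H − f)/(H − s) = 6730 × (53986.2 − 140) / (53986.2 − 6730) = 6730 × 53846.2 / 47256.2 ≈ 7668.5 mm ≈ 7.67 m.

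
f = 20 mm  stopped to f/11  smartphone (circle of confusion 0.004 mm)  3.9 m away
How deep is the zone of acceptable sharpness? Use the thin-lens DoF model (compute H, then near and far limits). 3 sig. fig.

Hyperfocal distance H = f²/(N·c) + f = 20²/(11 × 0.004) + 20 = 400/0.044 + 20 ≈ 9110.9 mm ≈ 9.111 m.
Near limit Dn = s·(H − f)/(H + s − 2f) = 3900 × (9110.9 − 20) / (9110.9 + 3900 − 2 × 20) = 3900 × 9090.9 / 12970.9 ≈ 2733.4 mm.
Far limit Df = s·(H − f)/(H − s) = 3900 × (9110.9 − 20) / (9110.9 − 3900) = 3900 × 9090.9 / 5210.9 ≈ 6803.9 mm.
Depth of field = Df − Dn = 6803.9 − 2733.4 ≈ 4070.5 mm ≈ 4.07 m.

4.07 m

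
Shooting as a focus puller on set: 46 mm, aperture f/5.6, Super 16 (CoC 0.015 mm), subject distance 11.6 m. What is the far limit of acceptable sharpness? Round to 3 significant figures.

Hyperfocal distance H = f²/(N·c) + f = 46²/(5.6 × 0.015) + 46 = 2116/0.084 + 46 ≈ 25236.5 mm ≈ 25.24 m.
Far limit Df = s·(H − f)/(H − s) = 11600 × (25236.5 − 46) / (25236.5 − 11600) = 11600 × 25190.5 / 13636.5 ≈ 21429 mm ≈ 21.4 m.

21.4 m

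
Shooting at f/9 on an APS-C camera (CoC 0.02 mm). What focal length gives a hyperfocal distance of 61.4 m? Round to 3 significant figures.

105 mm

From H = f²/(N·c) + f, with f ≪ H: f ≈ √(H·N·c) = √(61400 × 9 × 0.02) = √11052 ≈ 105.1 mm.
The +f correction barely moves this — solving exactly, f² + N·c·f − N·c·H = 0 ⇒ f = (−N·c + √((N·c)² + 4·N·c·H))/2 = (−0.18 + √44208)/2 ≈ 105.04 mm, so f ≈ 105 mm.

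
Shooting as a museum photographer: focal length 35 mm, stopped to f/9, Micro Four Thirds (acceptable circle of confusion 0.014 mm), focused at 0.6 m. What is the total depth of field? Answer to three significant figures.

70.0 mm

Hyperfocal distance H = f²/(N·c) + f = 35²/(9 × 0.014) + 35 = 1225/0.126 + 35 ≈ 9757.2 mm ≈ 9.757 m.
Near limit Dn = s·(H − f)/(H + s − 2f) = 600 × (9757.2 − 35) / (9757.2 + 600 − 2 × 35) = 600 × 9722.2 / 10287.2 ≈ 567.046 mm.
Far limit Df = s·(H − f)/(H − s) = 600 × (9757.2 − 35) / (9757.2 − 600) = 600 × 9722.2 / 9157.2 ≈ 637.020 mm.
Depth of field = Df − Dn = 637.020 − 567.046 ≈ 69.974 mm.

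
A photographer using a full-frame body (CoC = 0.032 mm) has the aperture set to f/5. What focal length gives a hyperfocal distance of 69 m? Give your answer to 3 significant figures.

105 mm

From H = f²/(N·c) + f, with f ≪ H: f ≈ √(H·N·c) = √(69000 × 5 × 0.032) = √11040 ≈ 105.1 mm.
The +f correction barely moves this — solving exactly, f² + N·c·f − N·c·H = 0 ⇒ f = (−N·c + √((N·c)² + 4·N·c·H))/2 = (−0.16 + √44160)/2 ≈ 104.99 mm, so f ≈ 105 mm.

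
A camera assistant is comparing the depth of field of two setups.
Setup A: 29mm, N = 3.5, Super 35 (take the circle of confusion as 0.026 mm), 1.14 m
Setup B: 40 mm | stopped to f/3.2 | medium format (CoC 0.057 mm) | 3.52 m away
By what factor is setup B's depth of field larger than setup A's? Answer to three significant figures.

11.9

Setup A: H = 29²/(3.5×0.026) + 29 ≈ 9270.8 mm; DoF = Df − Dn = 1295.77 − 1017.66 ≈ 278.11 mm.
Setup B: H = 40²/(3.2×0.057) + 40 ≈ 8811.9 mm; DoF = Df − Dn = 5834.8 − 2520.2 ≈ 3314.6 mm.
Ratio = 3314.6 / 278.11 ≈ 11.9.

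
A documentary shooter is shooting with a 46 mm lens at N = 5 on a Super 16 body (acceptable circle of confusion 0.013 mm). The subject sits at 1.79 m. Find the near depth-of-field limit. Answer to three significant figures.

Hyperfocal distance H = f²/(N·c) + f = 46²/(5 × 0.013) + 46 = 2116/0.065 + 46 ≈ 32599.8 mm ≈ 32.60 m.
Near limit Dn = s·(H − f)/(H + s − 2f) = 1790 × (32599.8 − 46) / (32599.8 + 1790 − 2 × 46) = 1790 × 32553.8 / 34297.8 ≈ 1699.0 mm ≈ 1.70 m.

1.70 m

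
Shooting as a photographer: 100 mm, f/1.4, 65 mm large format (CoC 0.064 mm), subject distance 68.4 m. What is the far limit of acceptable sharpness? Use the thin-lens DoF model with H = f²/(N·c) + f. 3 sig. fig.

Hyperfocal distance H = f²/(N·c) + f = 100²/(1.4 × 0.064) + 100 = 10000/0.0896 + 100 ≈ 111707.1 mm ≈ 111.7 m.
Far limit Df = s·(H − f)/(H − s) = 68400 × (111707.1 − 100) / (111707.1 − 68400) = 68400 × 111607.1 / 43307.1 ≈ 176274 mm ≈ 176 m.

176 m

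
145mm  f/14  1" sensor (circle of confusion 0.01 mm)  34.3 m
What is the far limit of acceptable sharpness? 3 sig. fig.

Hyperfocal distance H = f²/(N·c) + f = 145²/(14 × 0.01) + 145 = 21025/0.14 + 145 ≈ 150323.6 mm ≈ 150.3 m.
Far limit Df = s·(H − f)/(H − s) = 34300 × (150323.6 − 145) / (150323.6 − 34300) = 34300 × 150178.6 / 116023.6 ≈ 44397 mm ≈ 44.4 m.

44.4 m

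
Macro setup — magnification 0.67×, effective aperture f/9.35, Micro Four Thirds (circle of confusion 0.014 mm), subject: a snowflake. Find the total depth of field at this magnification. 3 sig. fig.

At magnification m, DoF ≈ 2·N_eff·c/m² = 2 × 9.35 × 0.014 / 0.67² = 0.2618 / 0.4489 ≈ 0.583 mm.

0.583 mm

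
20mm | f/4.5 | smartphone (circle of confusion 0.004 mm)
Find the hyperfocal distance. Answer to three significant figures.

Hyperfocal distance H = f²/(N·c) + f = 20²/(4.5 × 0.004) + 20 = 400/0.018 + 20 ≈ 22242.2 mm ≈ 22.2 m.

22.2 m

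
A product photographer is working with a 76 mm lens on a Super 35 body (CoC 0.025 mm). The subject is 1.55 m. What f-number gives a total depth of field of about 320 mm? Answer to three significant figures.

Write h = H − f = f²/(N·c). The thin-lens limits are Dn = s·h/(h + (s−f)) and Df = s·h/(h − (s−f)), so DoF = Df − Dn = 2·s·(s−f)·h / (h² − (s−f)²).
That is a quadratic in h: DoF·h² − 2·s·(s−f)·h − DoF·(s−f)² = 0 ⇒ h = (s−f)·(s + √(s² + DoF²)) / DoF = 1474 × (1550 + √(1550² + 320²)) / 320 = 1474 × (1550 + 1582.69) / 320 ≈ 14430 mm.
Then N = f²/(c·h) = 76² / (0.025 × 14430) = 5776 / 360.75 ≈ 16.

f/16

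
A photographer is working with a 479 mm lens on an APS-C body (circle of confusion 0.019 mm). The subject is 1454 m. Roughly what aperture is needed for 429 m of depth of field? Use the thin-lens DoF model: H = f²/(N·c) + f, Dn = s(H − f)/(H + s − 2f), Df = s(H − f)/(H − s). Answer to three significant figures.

f/1.20

Write h = H − f = f²/(N·c). The thin-lens limits are Dn = s·h/(h + (s−f)) and Df = s·h/(h − (s−f)), so DoF = Df − Dn = 2·s·(s−f)·h / (h² − (s−f)²).
That is a quadratic in h: DoF·h² − 2·s·(s−f)·h − DoF·(s−f)² = 0 ⇒ h = (s−f)·(s + √(s² + DoF²)) / DoF = 1453521 × (1454000 + √(1454000² + 429000²)) / 429000 = 1453521 × (1454000 + 1515967) / 429000 ≈ 10062727 mm.
Then N = f²/(c·h) = 479² / (0.019 × 10062727) = 229441 / 191192 ≈ 1.20.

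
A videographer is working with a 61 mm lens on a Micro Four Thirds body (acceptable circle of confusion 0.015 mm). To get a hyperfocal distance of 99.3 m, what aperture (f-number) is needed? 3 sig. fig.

Rearrange H = f²/(N·c) + f for N: N = f² / ((H − f)·c).
N = 61² / ((99300 − 61) × 0.015) = 3721 / 1489 ≈ 2.50.

f/2.50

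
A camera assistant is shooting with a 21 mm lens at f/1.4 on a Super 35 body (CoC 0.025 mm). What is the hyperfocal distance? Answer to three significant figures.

Hyperfocal distance H = f²/(N·c) + f = 21²/(1.4 × 0.025) + 21 = 441/0.035 + 21 ≈ 12621.0 mm ≈ 12.6 m.

12.6 m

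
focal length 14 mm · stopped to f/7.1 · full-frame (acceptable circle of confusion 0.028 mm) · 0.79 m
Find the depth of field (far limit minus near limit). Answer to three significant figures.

3.27 m

Hyperfocal distance H = f²/(N·c) + f = 14²/(7.1 × 0.028) + 14 = 196/0.1988 + 14 ≈ 999.9 mm ≈ 1.000 m.
Near limit Dn = s·(H − f)/(H + s − 2f) = 790 × (999.9 − 14) / (999.9 + 790 − 2 × 14) = 790 × 985.9 / 1761.9 ≈ 442.1 mm.
Far limit Df = s·(H − f)/(H − s) = 790 × (999.9 − 14) / (999.9 − 790) = 790 × 985.9 / 209.9 ≈ 3710.4 mm.
Depth of field = Df − Dn = 3710.4 − 442.1 ≈ 3268.3 mm ≈ 3.27 m.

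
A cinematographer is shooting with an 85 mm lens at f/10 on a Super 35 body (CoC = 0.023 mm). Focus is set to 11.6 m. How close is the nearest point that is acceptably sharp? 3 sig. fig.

Hyperfocal distance H = f²/(N·c) + f = 85²/(10 × 0.023) + 85 = 7225/0.23 + 85 ≈ 31498.0 mm ≈ 31.50 m.
Near limit Dn = s·(H − f)/(H + s − 2f) = 11600 × (31498.0 − 85) / (31498.0 + 11600 − 2 × 85) = 11600 × 31413.0 / 42928.0 ≈ 8488.4 mm ≈ 8.49 m.

8.49 m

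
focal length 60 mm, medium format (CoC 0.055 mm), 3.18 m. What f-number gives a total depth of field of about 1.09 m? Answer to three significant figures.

Write h = H − f = f²/(N·c). The thin-lens limits are Dn = s·h/(h + (s−f)) and Df = s·h/(h − (s−f)), so DoF = Df − Dn = 2·s·(s−f)·h / (h² − (s−f)²).
That is a quadratic in h: DoF·h² − 2·s·(s−f)·h − DoF·(s−f)² = 0 ⇒ h = (s−f)·(s + √(s² + DoF²)) / DoF = 3120 × (3180 + √(3180² + 1090²)) / 1090 = 3120 × (3180 + 3361.62) / 1090 ≈ 18725 mm.
Then N = f²/(c·h) = 60² / (0.055 × 18725) = 3600 / 1029.9 ≈ 3.50.

f/3.50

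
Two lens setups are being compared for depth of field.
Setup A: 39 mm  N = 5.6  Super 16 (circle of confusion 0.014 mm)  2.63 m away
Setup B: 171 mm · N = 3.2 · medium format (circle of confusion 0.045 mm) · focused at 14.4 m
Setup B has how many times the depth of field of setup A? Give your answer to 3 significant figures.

2.84

Setup A: H = 39²/(5.6×0.014) + 39 ≈ 19439.5 mm; DoF = Df − Dn = 3035.39 − 2320.14 ≈ 715.25 mm.
Setup B: H = 171²/(3.2×0.045) + 171 ≈ 203233.5 mm; DoF = Df − Dn = 15485.1 − 13457.0 ≈ 2028.1 mm.
Ratio = 2028.1 / 715.25 ≈ 2.84.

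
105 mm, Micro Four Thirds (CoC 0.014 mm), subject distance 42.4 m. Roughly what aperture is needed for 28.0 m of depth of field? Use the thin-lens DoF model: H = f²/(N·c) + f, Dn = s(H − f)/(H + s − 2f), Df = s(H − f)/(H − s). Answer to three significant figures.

f/5.59

Write h = H − f = f²/(N·c). The thin-lens limits are Dn = s·h/(h + (s−f)) and Df = s·h/(h − (s−f)), so DoF = Df − Dn = 2·s·(s−f)·h / (h² − (s−f)²).
That is a quadratic in h: DoF·h² − 2·s·(s−f)·h − DoF·(s−f)² = 0 ⇒ h = (s−f)·(s + √(s² + DoF²)) / DoF = 42295 × (42400 + √(42400² + 28000²)) / 28000 = 42295 × (42400 + 50811.0) / 28000 ≈ 140799 mm.
Then N = f²/(c·h) = 105² / (0.014 × 140799) = 11025 / 1971.2 ≈ 5.59.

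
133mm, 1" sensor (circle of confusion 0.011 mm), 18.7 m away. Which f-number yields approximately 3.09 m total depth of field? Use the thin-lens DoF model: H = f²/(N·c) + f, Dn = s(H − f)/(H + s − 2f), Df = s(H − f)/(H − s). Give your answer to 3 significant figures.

f/7.11

Write h = H − f = f²/(N·c). The thin-lens limits are Dn = s·h/(h + (s−f)) and Df = s·h/(h − (s−f)), so DoF = Df − Dn = 2·s·(s−f)·h / (h² − (s−f)²).
That is a quadratic in h: DoF·h² − 2·s·(s−f)·h − DoF·(s−f)² = 0 ⇒ h = (s−f)·(s + √(s² + DoF²)) / DoF = 18567 × (18700 + √(18700² + 3090²)) / 3090 = 18567 × (18700 + 18953.6) / 3090 ≈ 226250 mm.
Then N = f²/(c·h) = 133² / (0.011 × 226250) = 17689 / 2488.8 ≈ 7.11.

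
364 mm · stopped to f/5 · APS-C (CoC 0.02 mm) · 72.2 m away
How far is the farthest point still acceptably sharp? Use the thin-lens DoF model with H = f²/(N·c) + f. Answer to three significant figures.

Hyperfocal distance H = f²/(N·c) + f = 364²/(5 × 0.02) + 364 = 132496/0.1 + 364 ≈ 1325324.0 mm ≈ 1325 m.
Far limit Df = s·(H − f)/(H − s) = 72200 × (1325324.0 − 364) / (1325324.0 − 72200) = 72200 × 1324960.0 / 1253124.0 ≈ 76339 mm ≈ 76.3 m.

76.3 m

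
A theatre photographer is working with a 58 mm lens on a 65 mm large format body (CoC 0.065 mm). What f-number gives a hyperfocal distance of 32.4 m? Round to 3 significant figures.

Rearrange H = f²/(N·c) + f for N: N = f² / ((H − f)·c).
N = 58² / ((32400 − 58) × 0.065) = 3364 / 2102 ≈ 1.60.

f/1.60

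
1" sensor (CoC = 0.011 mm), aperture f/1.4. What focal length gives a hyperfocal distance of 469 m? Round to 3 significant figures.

From H = f²/(N·c) + f, with f ≪ H: f ≈ √(H·N·c) = √(469000 × 1.4 × 0.011) = √7222.6 ≈ 84.99 mm.
The +f correction barely moves this — solving exactly, f² + N·c·f − N·c·H = 0 ⇒ f = (−N·c + √((N·c)² + 4·N·c·H))/2 = (−0.0154 + √28890)/2 ≈ 84.978 mm, so f ≈ 85.0 mm.

85.0 mm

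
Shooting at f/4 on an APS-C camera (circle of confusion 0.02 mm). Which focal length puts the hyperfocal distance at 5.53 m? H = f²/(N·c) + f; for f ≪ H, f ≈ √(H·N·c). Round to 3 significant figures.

From H = f²/(N·c) + f, with f ≪ H: f ≈ √(H·N·c) = √(5530 × 4 × 0.02) = √442.40 ≈ 21.03 mm.
The +f correction barely moves this — solving exactly, f² + N·c·f − N·c·H = 0 ⇒ f = (−N·c + √((N·c)² + 4·N·c·H))/2 = (−0.08 + √1769.6)/2 ≈ 20.993 mm, so f ≈ 21.0 mm.

21.0 mm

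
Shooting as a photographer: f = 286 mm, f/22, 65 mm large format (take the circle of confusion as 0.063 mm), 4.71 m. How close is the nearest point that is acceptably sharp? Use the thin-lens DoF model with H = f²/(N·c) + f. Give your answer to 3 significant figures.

4.38 m

Hyperfocal distance H = f²/(N·c) + f = 286²/(22 × 0.063) + 286 = 81796/1.386 + 286 ≈ 59301.9 mm ≈ 59.30 m.
Near limit Dn = s·(H − f)/(H + s − 2f) = 4710 × (59301.9 − 286) / (59301.9 + 4710 − 2 × 286) = 4710 × 59015.9 / 63439.9 ≈ 4381.5 mm ≈ 4.38 m.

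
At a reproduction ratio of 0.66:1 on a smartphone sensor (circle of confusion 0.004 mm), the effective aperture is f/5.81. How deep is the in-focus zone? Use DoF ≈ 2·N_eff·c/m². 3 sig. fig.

At magnification m, DoF ≈ 2·N_eff·c/m² = 2 × 5.81 × 0.004 / 0.66² = 0.04648 / 0.4356 ≈ 0.107 mm.

0.107 mm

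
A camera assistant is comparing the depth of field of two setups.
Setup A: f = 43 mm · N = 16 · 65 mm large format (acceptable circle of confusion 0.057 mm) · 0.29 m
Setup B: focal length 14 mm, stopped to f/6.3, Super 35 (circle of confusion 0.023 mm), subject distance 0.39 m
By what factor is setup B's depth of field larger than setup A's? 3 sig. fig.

Setup A: H = 43²/(16×0.057) + 43 ≈ 2070.4 mm; DoF = Df − Dn = 330.232 − 258.506 ≈ 71.726 mm.
Setup B: H = 14²/(6.3×0.023) + 14 ≈ 1366.7 mm; DoF = Df − Dn = 540.14 − 305.17 ≈ 234.97 mm.
Ratio = 234.97 / 71.726 ≈ 3.28.

3.28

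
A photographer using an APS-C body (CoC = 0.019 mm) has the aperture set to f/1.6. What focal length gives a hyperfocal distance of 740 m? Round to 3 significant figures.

150 mm

From H = f²/(N·c) + f, with f ≪ H: f ≈ √(H·N·c) = √(740000 × 1.6 × 0.019) = √22496 ≈ 150.0 mm.
The +f correction barely moves this — solving exactly, f² + N·c·f − N·c·H = 0 ⇒ f = (−N·c + √((N·c)² + 4·N·c·H))/2 = (−0.0304 + √89984)/2 ≈ 149.97 mm, so f ≈ 150 mm.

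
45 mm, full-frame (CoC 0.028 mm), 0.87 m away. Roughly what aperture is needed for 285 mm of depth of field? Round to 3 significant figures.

Write h = H − f = f²/(N·c). The thin-lens limits are Dn = s·h/(h + (s−f)) and Df = s·h/(h − (s−f)), so DoF = Df − Dn = 2·s·(s−f)·h / (h² − (s−f)²).
That is a quadratic in h: DoF·h² − 2·s·(s−f)·h − DoF·(s−f)² = 0 ⇒ h = (s−f)·(s + √(s² + DoF²)) / DoF = 825 × (870 + √(870² + 285²)) / 285 = 825 × (870 + 915.492) / 285 ≈ 5168.5 mm.
Then N = f²/(c·h) = 45² / (0.028 × 5168.5) = 2025 / 144.72 ≈ 14.

f/14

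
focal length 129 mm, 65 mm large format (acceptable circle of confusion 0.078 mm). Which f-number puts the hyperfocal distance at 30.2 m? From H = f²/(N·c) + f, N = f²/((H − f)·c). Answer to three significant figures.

f/7.09

Rearrange H = f²/(N·c) + f for N: N = f² / ((H − f)·c).
N = 129² / ((30200 − 129) × 0.078) = 16641 / 2346 ≈ 7.09.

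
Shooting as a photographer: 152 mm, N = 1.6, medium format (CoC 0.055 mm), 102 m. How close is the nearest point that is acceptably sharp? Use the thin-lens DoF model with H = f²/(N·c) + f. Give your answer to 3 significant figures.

73.5 m

Hyperfocal distance H = f²/(N·c) + f = 152²/(1.6 × 0.055) + 152 = 23104/0.088 + 152 ≈ 262697.5 mm ≈ 262.7 m.
Near limit Dn = s·(H − f)/(H + s − 2f) = 102000 × (262697.5 − 152) / (262697.5 + 102000 − 2 × 152) = 102000 × 262545.5 / 364393.5 ≈ 73491 mm ≈ 73.5 m.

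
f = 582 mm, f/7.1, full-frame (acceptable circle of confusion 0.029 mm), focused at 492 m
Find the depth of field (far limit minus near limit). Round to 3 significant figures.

323 m

Hyperfocal distance H = f²/(N·c) + f = 582²/(7.1 × 0.029) + 582 = 338724/0.2059 + 582 ≈ 1645671.8 mm ≈ 1646 m.
Near limit Dn = s·(H − f)/(H + s − 2f) = 492000 × (1645671.8 − 582) / (1645671.8 + 492000 − 2 × 582) = 492000 × 1645089.8 / 2136507.8 ≈ 378835 mm.
Far limit Df = s·(H − f)/(H − s) = 492000 × (1645671.8 − 582) / (1645671.8 − 492000) = 492000 × 1645089.8 / 1153671.8 ≈ 701572 mm.
Depth of field = Df − Dn = 701572 − 378835 ≈ 322737 mm ≈ 323 m.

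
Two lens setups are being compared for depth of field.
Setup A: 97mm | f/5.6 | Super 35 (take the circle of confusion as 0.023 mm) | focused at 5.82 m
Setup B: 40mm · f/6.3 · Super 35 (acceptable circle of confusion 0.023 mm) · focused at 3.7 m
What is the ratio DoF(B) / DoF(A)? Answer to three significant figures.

Setup A: H = 97²/(5.6×0.023) + 97 ≈ 73148.2 mm; DoF = Df − Dn = 6314.71 − 5397.17 ≈ 917.54 mm.
Setup B: H = 40²/(6.3×0.023) + 40 ≈ 11082.1 mm; DoF = Df − Dn = 5534.4 − 2778.9 ≈ 2755.5 mm.
Ratio = 2755.5 / 917.54 ≈ 3.00.

3.00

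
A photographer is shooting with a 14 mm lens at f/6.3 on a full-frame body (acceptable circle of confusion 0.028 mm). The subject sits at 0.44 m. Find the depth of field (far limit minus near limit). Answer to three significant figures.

Hyperfocal distance H = f²/(N·c) + f = 14²/(6.3 × 0.028) + 14 = 196/0.1764 + 14 ≈ 1125.1 mm ≈ 1.125 m.
Near limit Dn = s·(H − f)/(H + s − 2f) = 440 × (1125.1 − 14) / (1125.1 + 440 − 2 × 14) = 440 × 1111.1 / 1537.1 ≈ 318.06 mm.
Far limit Df = s·(H − f)/(H − s) = 440 × (1125.1 − 14) / (1125.1 − 440) = 440 × 1111.1 / 685.1 ≈ 713.59 mm.
Depth of field = Df − Dn = 713.59 − 318.06 ≈ 395.53 mm.

396 mm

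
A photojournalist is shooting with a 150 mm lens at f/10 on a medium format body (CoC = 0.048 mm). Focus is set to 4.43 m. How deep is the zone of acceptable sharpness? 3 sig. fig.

0.816 m

Hyperfocal distance H = f²/(N·c) + f = 150²/(10 × 0.048) + 150 = 22500/0.48 + 150 ≈ 47025.0 mm ≈ 47.02 m.
Near limit Dn = s·(H − f)/(H + s − 2f) = 4430 × (47025.0 − 150) / (47025.0 + 4430 − 2 × 150) = 4430 × 46875.0 / 51155.0 ≈ 4059.35 mm.
Far limit Df = s·(H − f)/(H − s) = 4430 × (47025.0 − 150) / (47025.0 − 4430) = 4430 × 46875.0 / 42595.0 ≈ 4875.13 mm.
Depth of field = Df − Dn = 4875.13 − 4059.35 ≈ 815.78 mm ≈ 0.816 m.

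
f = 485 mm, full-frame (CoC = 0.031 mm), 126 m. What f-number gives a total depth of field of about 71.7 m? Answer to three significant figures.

Write h = H − f = f²/(N·c). The thin-lens limits are Dn = s·h/(h + (s−f)) and Df = s·h/(h − (s−f)), so DoF = Df − Dn = 2·s·(s−f)·h / (h² − (s−f)²).
That is a quadratic in h: DoF·h² − 2·s·(s−f)·h − DoF·(s−f)² = 0 ⇒ h = (s−f)·(s + √(s² + DoF²)) / DoF = 125515 × (126000 + √(126000² + 71700²)) / 71700 = 125515 × (126000 + 144972) / 71700 ≈ 474352 mm.
Then N = f²/(c·h) = 485² / (0.031 × 474352) = 235225 / 14705 ≈ 16.

f/16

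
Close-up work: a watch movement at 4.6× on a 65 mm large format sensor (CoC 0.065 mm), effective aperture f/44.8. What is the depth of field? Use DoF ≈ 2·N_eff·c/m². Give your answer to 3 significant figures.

0.275 mm

At magnification m, DoF ≈ 2·N_eff·c/m² = 2 × 44.8 × 0.065 / 4.6² = 5.824 / 21.16 ≈ 0.275 mm.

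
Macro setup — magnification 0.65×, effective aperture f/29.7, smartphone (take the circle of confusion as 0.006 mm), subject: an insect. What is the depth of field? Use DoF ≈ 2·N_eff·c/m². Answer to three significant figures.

0.844 mm

At magnification m, DoF ≈ 2·N_eff·c/m² = 2 × 29.7 × 0.006 / 0.65² = 0.3564 / 0.4225 ≈ 0.844 mm.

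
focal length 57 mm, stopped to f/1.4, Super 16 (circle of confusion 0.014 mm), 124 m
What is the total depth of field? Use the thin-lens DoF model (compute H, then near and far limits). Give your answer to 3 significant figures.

Hyperfocal distance H = f²/(N·c) + f = 57²/(1.4 × 0.014) + 57 = 3249/0.0196 + 57 ≈ 165822.3 mm ≈ 165.8 m.
Near limit Dn = s·(H − f)/(H + s − 2f) = 124000 × (165822.3 − 57) / (165822.3 + 124000 − 2 × 57) = 124000 × 165765.3 / 289708.3 ≈ 70950 mm.
Far limit Df = s·(H − f)/(H − s) = 124000 × (165822.3 − 57) / (165822.3 − 124000) = 124000 × 165765.3 / 41822.3 ≈ 491482 mm.
Depth of field = Df − Dn = 491482 − 70950 ≈ 420532 mm ≈ 421 m.

421 m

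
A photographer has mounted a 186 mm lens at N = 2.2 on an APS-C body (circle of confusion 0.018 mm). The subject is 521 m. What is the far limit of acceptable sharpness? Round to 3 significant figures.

1290 m

Hyperfocal distance H = f²/(N·c) + f = 186²/(2.2 × 0.018) + 186 = 34596/0.0396 + 186 ≈ 873822.4 mm ≈ 873.8 m.
Far limit Df = s·(H − f)/(H − s) = 521000 × (873822.4 − 186) / (873822.4 − 521000) = 521000 × 873636.4 / 352822.4 ≈ 1290067 mm ≈ 1290 m.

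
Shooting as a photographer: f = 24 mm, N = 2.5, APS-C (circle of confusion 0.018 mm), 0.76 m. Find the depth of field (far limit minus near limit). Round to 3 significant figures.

Hyperfocal distance H = f²/(N·c) + f = 24²/(2.5 × 0.018) + 24 = 576/0.045 + 24 ≈ 12824.0 mm ≈ 12.82 m.
Near limit Dn = s·(H − f)/(H + s − 2f) = 760 × (12824.0 − 24) / (12824.0 + 760 − 2 × 24) = 760 × 12800.0 / 13536.0 ≈ 718.676 mm.
Far limit Df = s·(H − f)/(H − s) = 760 × (12824.0 − 24) / (12824.0 − 760) = 760 × 12800.0 / 12064.0 ≈ 806.366 mm.
Depth of field = Df − Dn = 806.366 − 718.676 ≈ 87.690 mm.

87.7 mm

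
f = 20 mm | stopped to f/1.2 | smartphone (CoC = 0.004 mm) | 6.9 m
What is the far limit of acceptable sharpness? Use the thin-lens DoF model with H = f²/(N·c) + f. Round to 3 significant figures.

Hyperfocal distance H = f²/(N·c) + f = 20²/(1.2 × 0.004) + 20 = 400/0.0048 + 20 ≈ 83353.3 mm ≈ 83.35 m.
Far limit Df = s·(H − f)/(H − s) = 6900 × (83353.3 − 20) / (83353.3 − 6900) = 6900 × 83333.3 / 76453.3 ≈ 7520.9 mm ≈ 7.52 m.

7.52 m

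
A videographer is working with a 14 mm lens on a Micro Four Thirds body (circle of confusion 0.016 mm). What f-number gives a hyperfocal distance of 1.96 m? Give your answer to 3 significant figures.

f/6.29

Rearrange H = f²/(N·c) + f for N: N = f² / ((H − f)·c).
N = 14² / ((1960 − 14) × 0.016) = 196 / 31.14 ≈ 6.29.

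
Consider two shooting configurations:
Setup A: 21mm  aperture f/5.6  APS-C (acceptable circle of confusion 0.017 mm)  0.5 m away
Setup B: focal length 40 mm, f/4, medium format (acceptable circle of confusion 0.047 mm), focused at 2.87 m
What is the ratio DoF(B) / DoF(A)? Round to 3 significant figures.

20.5

Setup A: H = 21²/(5.6×0.017) + 21 ≈ 4653.4 mm; DoF = Df − Dn = 557.66 − 453.14 ≈ 104.52 mm.
Setup B: H = 40²/(4×0.047) + 40 ≈ 8550.6 mm; DoF = Df − Dn = 4299.8 − 2153.8 ≈ 2146.0 mm.
Ratio = 2146.0 / 104.52 ≈ 20.5.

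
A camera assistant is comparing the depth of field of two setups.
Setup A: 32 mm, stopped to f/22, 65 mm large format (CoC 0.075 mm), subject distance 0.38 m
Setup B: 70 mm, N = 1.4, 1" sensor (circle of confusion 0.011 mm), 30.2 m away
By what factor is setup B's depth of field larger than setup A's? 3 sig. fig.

9.28

Setup A: H = 32²/(22×0.075) + 32 ≈ 652.6 mm; DoF = Df − Dn = 865.10 − 243.47 ≈ 621.63 mm.
Setup B: H = 70²/(1.4×0.011) + 70 ≈ 318251.8 mm; DoF = Df − Dn = 33358.9 − 27587.6 ≈ 5771.3 mm.
Ratio = 5771.3 / 621.63 ≈ 9.28.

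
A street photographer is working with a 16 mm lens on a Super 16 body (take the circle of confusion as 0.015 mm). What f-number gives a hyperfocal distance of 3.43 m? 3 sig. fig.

Rearrange H = f²/(N·c) + f for N: N = f² / ((H − f)·c).
N = 16² / ((3430 − 16) × 0.015) = 256 / 51.21 ≈ 5.

f/5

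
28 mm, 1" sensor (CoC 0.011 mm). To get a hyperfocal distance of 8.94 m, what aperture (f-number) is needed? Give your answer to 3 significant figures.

f/8

Rearrange H = f²/(N·c) + f for N: N = f² / ((H − f)·c).
N = 28² / ((8940 − 28) × 0.011) = 784 / 98.03 ≈ 8.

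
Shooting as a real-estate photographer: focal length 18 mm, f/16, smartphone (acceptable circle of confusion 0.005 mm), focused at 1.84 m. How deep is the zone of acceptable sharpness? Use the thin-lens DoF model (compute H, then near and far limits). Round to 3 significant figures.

2.08 m

Hyperfocal distance H = f²/(N·c) + f = 18²/(16 × 0.005) + 18 = 324/0.08 + 18 ≈ 4068.0 mm ≈ 4.068 m.
Near limit Dn = s·(H − f)/(H + s − 2f) = 1840 × (4068.0 − 18) / (4068.0 + 1840 − 2 × 18) = 1840 × 4050.0 / 5872.0 ≈ 1269.1 mm.
Far limit Df = s·(H − f)/(H − s) = 1840 × (4068.0 − 18) / (4068.0 − 1840) = 1840 × 4050.0 / 2228.0 ≈ 3344.7 mm.
Depth of field = Df − Dn = 3344.7 − 1269.1 ≈ 2075.6 mm ≈ 2.08 m.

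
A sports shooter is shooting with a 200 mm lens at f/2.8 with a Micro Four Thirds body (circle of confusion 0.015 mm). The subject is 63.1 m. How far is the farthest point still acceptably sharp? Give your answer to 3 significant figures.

67.6 m

Hyperfocal distance H = f²/(N·c) + f = 200²/(2.8 × 0.015) + 200 = 40000/0.042 + 200 ≈ 952581.0 mm ≈ 952.6 m.
Far limit Df = s·(H − f)/(H − s) = 63100 × (952581.0 − 200) / (952581.0 − 63100) = 63100 × 952381.0 / 889481.0 ≈ 67562 mm ≈ 67.6 m.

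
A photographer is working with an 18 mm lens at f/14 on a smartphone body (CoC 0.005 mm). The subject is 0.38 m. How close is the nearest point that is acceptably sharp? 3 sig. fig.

352 mm

Hyperfocal distance H = f²/(N·c) + f = 18²/(14 × 0.005) + 18 = 324/0.07 + 18 ≈ 4646.6 mm ≈ 4.647 m.
Near limit Dn = s·(H − f)/(H + s − 2f) = 380 × (4646.6 − 18) / (4646.6 + 380 − 2 × 18) = 380 × 4628.6 / 4990.6 ≈ 352.44 mm.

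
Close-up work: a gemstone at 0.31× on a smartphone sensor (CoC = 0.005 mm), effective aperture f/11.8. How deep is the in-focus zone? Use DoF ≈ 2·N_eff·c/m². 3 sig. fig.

At magnification m, DoF ≈ 2·N_eff·c/m² = 2 × 11.8 × 0.005 / 0.31² = 0.118 / 0.0961 ≈ 1.23 mm.

1.23 mm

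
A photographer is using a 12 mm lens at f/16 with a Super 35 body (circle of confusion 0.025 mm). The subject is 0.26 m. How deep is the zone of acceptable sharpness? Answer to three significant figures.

Hyperfocal distance H = f²/(N·c) + f = 12²/(16 × 0.025) + 12 = 144/0.4 + 12 ≈ 372.0 mm ≈ 0.372 m.
Near limit Dn = s·(H − f)/(H + s − 2f) = 260 × (372.0 − 12) / (372.0 + 260 − 2 × 12) = 260 × 360.0 / 608.0 ≈ 153.95 mm.
Far limit Df = s·(H − f)/(H − s) = 260 × (372.0 − 12) / (372.0 − 260) = 260 × 360.0 / 112.0 ≈ 835.71 mm.
Depth of field = Df − Dn = 835.71 − 153.95 ≈ 681.76 mm ≈ 0.682 m.

0.682 m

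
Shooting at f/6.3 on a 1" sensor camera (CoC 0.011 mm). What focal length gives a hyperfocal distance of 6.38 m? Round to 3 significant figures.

21.0 mm

From H = f²/(N·c) + f, with f ≪ H: f ≈ √(H·N·c) = √(6380 × 6.3 × 0.011) = √442.13 ≈ 21.03 mm.
The +f correction barely moves this — solving exactly, f² + N·c·f − N·c·H = 0 ⇒ f = (−N·c + √((N·c)² + 4·N·c·H))/2 = (−0.0693 + √1768.5)/2 ≈ 20.992 mm, so f ≈ 21.0 mm.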